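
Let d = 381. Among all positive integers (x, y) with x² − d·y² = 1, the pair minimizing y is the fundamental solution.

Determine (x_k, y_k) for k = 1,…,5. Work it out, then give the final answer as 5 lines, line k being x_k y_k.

1015 52
2060449 105560
4182710455 214286748
8490900163201 435001992880
17236523148587575 883053831259652

√381 = [19; 1,1,12,1,1,38, …], period ℓ=6 (even) → k=5
i=0: a=19 ⇒ p=19, q=1
i=1: a=1 ⇒ p=20, q=1
i=2: a=1 ⇒ p=39, q=2
i=3: a=12 ⇒ p=488, q=25
i=4: a=1 ⇒ p=527, q=27
i=5: a=1 ⇒ p=1015, q=52
→ (1015, 52).  Check: 1015²=1030225, 381·52²=1030224, difference 1.
(x_2, y_2) = (1015·1015 + 381·52·52, 1015·52 + 52·1015) = (2060449, 105560)
(x_3, y_3) = (1015·2060449 + 381·52·105560, 1015·105560 + 52·2060449) = (4182710455, 214286748)
(x_4, y_4) = (1015·4182710455 + 381·52·214286748, 1015·214286748 + 52·4182710455) = (8490900163201, 435001992880)
(x_5, y_5) = (1015·8490900163201 + 381·52·435001992880, 1015·435001992880 + 52·8490900163201) = (17236523148587575, 883053831259652)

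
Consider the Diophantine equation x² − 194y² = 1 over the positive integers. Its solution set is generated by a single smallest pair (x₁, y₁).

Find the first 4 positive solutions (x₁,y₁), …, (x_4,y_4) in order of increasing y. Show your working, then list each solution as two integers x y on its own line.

[13; 1,12,1,26] for √194; ℓ=4 ⇒ convergent index 3
step 0: (13, 1)  from 13·(1,0) + (0,1)
…
step 2: (181, 13)  from 12·(14,1) + (13,1)
step 3: (195, 14)  from 1·(181,13) + (14,1)
fundamental: x₁=195, y₁=14  (since 38025 − 194·196 = 1)
(x_2, y_2) = (195·195 + 194·14·14, 195·14 + 14·195) = (76049, 5460)
(x_3, y_3) = (195·76049 + 194·14·5460, 195·5460 + 14·76049) = (29658915, 2129386)
(x_4, y_4) = (195·29658915 + 194·14·2129386, 195·2129386 + 14·29658915) = (11566900801, 830455080)

195 14
76049 5460
29658915 2129386
11566900801 830455080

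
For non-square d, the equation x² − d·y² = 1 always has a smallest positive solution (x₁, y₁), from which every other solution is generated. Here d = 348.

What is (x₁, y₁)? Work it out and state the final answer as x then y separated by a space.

1567 84

d=348: √d = [18; 1,1,1,8,1,1,1,36] (ℓ=8, even), read p_7/q_7
a_0=18:  p_0=18·1+0=18,  q_0=18·0+1=1
a_1=1:  p_1=1·18+1=19,  q_1=1·1+0=1
…
a_3=1:  p_3=1·37+19=56,  q_3=1·2+1=3
a_4=8:  p_4=8·56+37=485,  q_4=8·3+2=26
a_5=1:  p_5=1·485+56=541,  q_5=1·26+3=29
a_6=1:  p_6=1·541+485=1026,  q_6=1·29+26=55
a_7=1:  p_7=1·1026+541=1567,  q_7=1·55+29=84
fundamental: x₁=1567, y₁=84  (since 2455489 − 348·7056 = 1)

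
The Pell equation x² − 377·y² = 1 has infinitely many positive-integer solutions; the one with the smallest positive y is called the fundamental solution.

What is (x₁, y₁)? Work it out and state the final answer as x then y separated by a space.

233 12

√377 = [19; 2,2,2,38, …], period ℓ=4 (even) → k=3
i=0: a=19 ⇒ p=19, q=1
…
i=2: a=2 ⇒ p=97, q=5
i=3: a=2 ⇒ p=233, q=12
→ (233, 12).  Check: 233²=54289, 377·12²=54288, difference 1.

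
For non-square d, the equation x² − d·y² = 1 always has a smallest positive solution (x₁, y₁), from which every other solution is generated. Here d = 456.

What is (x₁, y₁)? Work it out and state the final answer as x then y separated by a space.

1025 48

√456 → a₀=21, period (2,1,4,1,2,42); ℓ=6 even so k=5
k=0  a_k=21  p_k/q_k = 21/1
…
k=4  a_k=1  p_k/q_k = 363/17
k=5  a_k=2  p_k/q_k = 1025/48
fundamental: x₁=1025, y₁=48  (since 1050625 − 456·2304 = 1)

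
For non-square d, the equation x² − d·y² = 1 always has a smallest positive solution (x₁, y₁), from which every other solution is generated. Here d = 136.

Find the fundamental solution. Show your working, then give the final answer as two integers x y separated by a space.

√136 = [11; 1,1,1,22, …], period ℓ=4 (even) → k=3
a_0=11:  p_0=11·1+0=11,  q_0=11·0+1=1
…
a_2=1:  p_2=1·12+11=23,  q_2=1·1+1=2
a_3=1:  p_3=1·23+12=35,  q_3=1·2+1=3
fundamental: x₁=35, y₁=3  (since 1225 − 136·9 = 1)

35 3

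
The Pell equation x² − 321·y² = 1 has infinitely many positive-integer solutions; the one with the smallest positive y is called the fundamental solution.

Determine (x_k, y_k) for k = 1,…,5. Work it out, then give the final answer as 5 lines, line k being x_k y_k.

215 12
92449 5160
39752855 2218788
17093635201 954073680
7350223383575 410249463612

√321 → a₀=17, period (1,10,1,34); ℓ=4 even so k=3
i=0: a=17 ⇒ p=17, q=1
…
i=2: a=10 ⇒ p=197, q=11
i=3: a=1 ⇒ p=215, q=12
→ (215, 12).  Check: 215²=46225, 321·12²=46224, difference 1.
k=2:  x_2 = 215·215+321·12·12 = 92449,  y_2 = 215·12+12·215 = 5160
k=3:  x_3 = 215·92449+321·12·5160 = 39752855,  y_3 = 215·5160+12·92449 = 2218788
k=4:  x_4 = 215·39752855+321·12·2218788 = 17093635201,  y_4 = 215·2218788+12·39752855 = 954073680
k=5:  x_5 = 215·17093635201+321·12·954073680 = 7350223383575,  y_5 = 215·954073680+12·17093635201 = 410249463612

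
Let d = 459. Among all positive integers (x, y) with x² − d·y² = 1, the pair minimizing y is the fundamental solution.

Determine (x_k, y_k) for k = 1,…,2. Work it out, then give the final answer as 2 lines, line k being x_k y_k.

[21; 2,2,1,4,21,4,1,2,2,42] for √459; ℓ=10 ⇒ convergent index 9
k=0  a_k=21  p_k/q_k = 21/1
k=1  a_k=2  p_k/q_k = 43/2
…
k=3  a_k=1  p_k/q_k = 150/7
k=4  a_k=4  p_k/q_k = 707/33
…
k=7  a_k=1  p_k/q_k = 75692/3533
k=8  a_k=2  p_k/q_k = 212079/9899
k=9  a_k=2  p_k/q_k = 499850/23331
→ (499850, 23331).  Check: 499850²=249850022500, 459·23331²=249850022499, difference 1.
k=2:  x_2 = 499850·499850+459·23331·23331 = 499700044999,  y_2 = 499850·23331+23331·499850 = 23324000700

499850 23331
499700044999 23324000700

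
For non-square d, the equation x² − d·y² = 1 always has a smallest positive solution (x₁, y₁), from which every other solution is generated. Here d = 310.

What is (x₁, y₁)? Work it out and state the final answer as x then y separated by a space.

d=310: √d = [17; 1,1,1,1,5,…,1,1,34] (ℓ=16, even), read p_15/q_15
k=0  a_k=17  p_k/q_k = 17/1
…
k=2  a_k=1  p_k/q_k = 35/2
k=3  a_k=1  p_k/q_k = 53/3
k=4  a_k=1  p_k/q_k = 88/5
…
k=9  a_k=1  p_k/q_k = 7747/440
k=10  a_k=3  p_k/q_k = 28928/1643
k=11  a_k=5  p_k/q_k = 152387/8655
…
k=13  a_k=1  p_k/q_k = 333702/18953
k=14  a_k=1  p_k/q_k = 515017/29251
k=15  a_k=1  p_k/q_k = 848719/48204
(x₁, y₁) = (848719, 48204);  848719² − 310·48204² = 1 ✓

848719 48204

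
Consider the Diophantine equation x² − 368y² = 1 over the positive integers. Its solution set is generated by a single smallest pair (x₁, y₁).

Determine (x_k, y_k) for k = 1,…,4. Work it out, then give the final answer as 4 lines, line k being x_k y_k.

√368 = [19; 5,2,5,38, …], period ℓ=4 (even) → k=3
i=0: a=19 ⇒ p=19, q=1
…
i=2: a=2 ⇒ p=211, q=11
i=3: a=5 ⇒ p=1151, q=60
→ (1151, 60).  Check: 1151²=1324801, 368·60²=1324800, difference 1.
(x_2, y_2) = (1151·1151 + 368·60·60, 1151·60 + 60·1151) = (2649601, 138120)
(x_3, y_3) = (1151·2649601 + 368·60·138120, 1151·138120 + 60·2649601) = (6099380351, 317952180)
(x_4, y_4) = (1151·6099380351 + 368·60·317952180, 1151·317952180 + 60·6099380351) = (14040770918401, 731925780240)

1151 60
2649601 138120
6099380351 317952180
14040770918401 731925780240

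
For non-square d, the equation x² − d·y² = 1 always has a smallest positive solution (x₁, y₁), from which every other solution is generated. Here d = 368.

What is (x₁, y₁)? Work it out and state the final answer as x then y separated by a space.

d=368: √d = [19; 5,2,5,38] (ℓ=4, even), read p_3/q_3
i=0: a=19 ⇒ p=19, q=1
…
i=2: a=2 ⇒ p=211, q=11
i=3: a=5 ⇒ p=1151, q=60
(x₁, y₁) = (1151, 60);  1151² − 368·60² = 1 ✓

1151 60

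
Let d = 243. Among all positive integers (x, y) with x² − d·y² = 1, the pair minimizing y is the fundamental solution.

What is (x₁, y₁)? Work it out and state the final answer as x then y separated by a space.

[15; 1,1,2,3,15,3,2,1,1,30] for √243; ℓ=10 ⇒ convergent index 9
k=0  a_k=15  p_k/q_k = 15/1
k=1  a_k=1  p_k/q_k = 16/1
k=2  a_k=1  p_k/q_k = 31/2
k=3  a_k=2  p_k/q_k = 78/5
k=4  a_k=3  p_k/q_k = 265/17
k=5  a_k=15  p_k/q_k = 4053/260
k=6  a_k=3  p_k/q_k = 12424/797
k=7  a_k=2  p_k/q_k = 28901/1854
k=8  a_k=1  p_k/q_k = 41325/2651
k=9  a_k=1  p_k/q_k = 70226/4505
→ (70226, 4505).  Check: 70226²=4931691076, 243·4505²=4931691075, difference 1.

70226 4505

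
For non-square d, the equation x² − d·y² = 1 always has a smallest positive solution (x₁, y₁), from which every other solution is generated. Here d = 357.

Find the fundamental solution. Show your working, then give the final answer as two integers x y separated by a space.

3401 180

√357 → a₀=18, period (1,8,2,8,1,36); ℓ=6 even so k=5
step 0: (18, 1)  from 18·(1,0) + (0,1)
…
step 4: (3042, 161)  from 8·(359,19) + (170,9)
step 5: (3401, 180)  from 1·(3042,161) + (359,19)
fundamental: x₁=3401, y₁=180  (since 11566801 − 357·32400 = 1)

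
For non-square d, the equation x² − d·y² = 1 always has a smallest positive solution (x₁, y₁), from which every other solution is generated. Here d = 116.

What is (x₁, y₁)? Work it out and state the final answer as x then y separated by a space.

√116 → a₀=10, period (1,3,2,1,4,1,2,3,1,20); ℓ=10 even so k=9
step 0: (10, 1)  from 10·(1,0) + (0,1)
step 1: (11, 1)  from 1·(10,1) + (1,0)
step 2: (43, 4)  from 3·(11,1) + (10,1)
…
step 8: (7550, 701)  from 3·(2251,209) + (797,74)
step 9: (9801, 910)  from 1·(7550,701) + (2251,209)
fundamental: x₁=9801, y₁=910  (since 96059601 − 116·828100 = 1)

9801 910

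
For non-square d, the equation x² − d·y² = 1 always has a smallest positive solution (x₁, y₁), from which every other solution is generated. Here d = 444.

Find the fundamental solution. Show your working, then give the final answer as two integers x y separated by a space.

295 14

d=444: √d = [21; 14,42] (ℓ=2, even), read p_1/q_1
k=0  a_k=21  p_k/q_k = 21/1
k=1  a_k=14  p_k/q_k = 295/14
→ (295, 14).  Check: 295²=87025, 444·14²=87024, difference 1.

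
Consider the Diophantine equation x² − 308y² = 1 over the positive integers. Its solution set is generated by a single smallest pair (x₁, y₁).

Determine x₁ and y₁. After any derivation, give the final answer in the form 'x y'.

351 20

√308 = [17; 1,1,4,1,1,34, …], period ℓ=6 (even) → k=5
k=0  a_k=17  p_k/q_k = 17/1
…
k=3  a_k=4  p_k/q_k = 158/9
k=4  a_k=1  p_k/q_k = 193/11
k=5  a_k=1  p_k/q_k = 351/20
(x₁, y₁) = (351, 20);  351² − 308·20² = 1 ✓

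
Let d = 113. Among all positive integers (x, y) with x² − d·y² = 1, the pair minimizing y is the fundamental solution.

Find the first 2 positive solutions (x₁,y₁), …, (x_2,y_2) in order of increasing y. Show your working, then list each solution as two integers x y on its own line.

1204353 113296
2900932297217 272896754976

√113 → a₀=10, period (1,1,1,2,2,1,1,1,20); ℓ=9 odd so k=17
k=0  a_k=10  p_k/q_k = 10/1
…
k=3  a_k=1  p_k/q_k = 32/3
…
k=6  a_k=1  p_k/q_k = 287/27
…
k=8  a_k=1  p_k/q_k = 776/73
…
k=11  a_k=1  p_k/q_k = 32794/3085
k=12  a_k=1  p_k/q_k = 49579/4664
…
k=16  a_k=1  p_k/q_k = 758918/71393
k=17  a_k=1  p_k/q_k = 1204353/113296
(x₁, y₁) = (1204353, 113296);  1204353² − 113·113296² = 1 ✓
(x_2, y_2) = (1204353·1204353 + 113·113296·113296, 1204353·113296 + 113296·1204353) = (2900932297217, 272896754976)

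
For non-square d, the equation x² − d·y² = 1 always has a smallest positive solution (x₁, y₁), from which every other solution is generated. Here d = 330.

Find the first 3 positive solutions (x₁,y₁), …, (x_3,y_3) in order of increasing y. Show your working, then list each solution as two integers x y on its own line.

109 6
23761 1308
5179789 285138

d=330: √d = [18; 6,36] (ℓ=2, even), read p_1/q_1
step 0: (18, 1)  from 18·(1,0) + (0,1)
step 1: (109, 6)  from 6·(18,1) + (1,0)
fundamental: x₁=109, y₁=6  (since 11881 − 330·36 = 1)
(x_2, y_2) = (109·109 + 330·6·6, 109·6 + 6·109) = (23761, 1308)
(x_3, y_3) = (109·23761 + 330·6·1308, 109·1308 + 6·23761) = (5179789, 285138)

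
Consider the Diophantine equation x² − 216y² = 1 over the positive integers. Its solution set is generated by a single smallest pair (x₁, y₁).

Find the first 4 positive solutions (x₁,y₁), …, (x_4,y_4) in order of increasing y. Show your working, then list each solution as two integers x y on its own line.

485 33
470449 32010
456335045 31049667
442644523201 30118144980

√216 → a₀=14, period (1,2,3,2,1,28); ℓ=6 even so k=5
step 0: (14, 1)  from 14·(1,0) + (0,1)
step 1: (15, 1)  from 1·(14,1) + (1,0)
…
step 3: (147, 10)  from 3·(44,3) + (15,1)
step 4: (338, 23)  from 2·(147,10) + (44,3)
step 5: (485, 33)  from 1·(338,23) + (147,10)
fundamental: x₁=485, y₁=33  (since 235225 − 216·1089 = 1)
(485+33√216)^2 = 470449 + 32010√216
(485+33√216)^3 = 456335045 + 31049667√216
(485+33√216)^4 = 442644523201 + 30118144980√216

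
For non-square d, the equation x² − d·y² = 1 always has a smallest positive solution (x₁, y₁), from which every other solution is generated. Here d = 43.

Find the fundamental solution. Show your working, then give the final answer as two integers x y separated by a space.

3482 531

√43 → a₀=6, period (1,1,3,1,5,1,3,1,1,12); ℓ=10 even so k=9
i=0: a=6 ⇒ p=6, q=1
i=1: a=1 ⇒ p=7, q=1
…
i=3: a=3 ⇒ p=46, q=7
…
i=5: a=5 ⇒ p=341, q=52
i=6: a=1 ⇒ p=400, q=61
…
i=8: a=1 ⇒ p=1941, q=296
i=9: a=1 ⇒ p=3482, q=531
(x₁, y₁) = (3482, 531);  3482² − 43·531² = 1 ✓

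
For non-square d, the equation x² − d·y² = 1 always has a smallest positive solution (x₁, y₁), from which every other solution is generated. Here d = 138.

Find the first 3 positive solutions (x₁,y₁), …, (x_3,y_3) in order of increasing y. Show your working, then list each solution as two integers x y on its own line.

47 4
4417 376
415151 35340

√138 = [11; 1,2,1,22, …], period ℓ=4 (even) → k=3
k=0  a_k=11  p_k/q_k = 11/1
…
k=2  a_k=2  p_k/q_k = 35/3
k=3  a_k=1  p_k/q_k = 47/4
(x₁, y₁) = (47, 4);  47² − 138·4² = 1 ✓
n=2: (47,4)∘(47,4) = (47·47+138·4·4, 47·4+4·47) = (4417,376)
n=3: (4417,376)∘(47,4) = (47·4417+138·4·376, 47·376+4·4417) = (415151,35340)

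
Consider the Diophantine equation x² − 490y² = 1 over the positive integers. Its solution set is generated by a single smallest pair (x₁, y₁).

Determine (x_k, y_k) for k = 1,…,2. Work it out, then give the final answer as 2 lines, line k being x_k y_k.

1039681 46968
2161873163521 97663474416

√490 → a₀=22, period (7,2,1,4,4,4,1,2,7,44); ℓ=10 even so k=9
k=0  a_k=22  p_k/q_k = 22/1
…
k=2  a_k=2  p_k/q_k = 332/15
…
k=4  a_k=4  p_k/q_k = 2280/103
k=5  a_k=4  p_k/q_k = 9607/434
k=6  a_k=4  p_k/q_k = 40708/1839
k=7  a_k=1  p_k/q_k = 50315/2273
k=8  a_k=2  p_k/q_k = 141338/6385
k=9  a_k=7  p_k/q_k = 1039681/46968
(x₁, y₁) = (1039681, 46968);  1039681² − 490·46968² = 1 ✓
(x_2, y_2) = (1039681·1039681 + 490·46968·46968, 1039681·46968 + 46968·1039681) = (2161873163521, 97663474416)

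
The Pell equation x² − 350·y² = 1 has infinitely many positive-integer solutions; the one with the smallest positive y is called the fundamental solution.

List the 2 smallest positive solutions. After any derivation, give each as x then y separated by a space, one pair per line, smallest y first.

449 24
403201 21552

√350 → a₀=18, period (1,2,2,2,1,36); ℓ=6 even so k=5
i=0: a=18 ⇒ p=18, q=1
…
i=2: a=2 ⇒ p=56, q=3
i=3: a=2 ⇒ p=131, q=7
i=4: a=2 ⇒ p=318, q=17
i=5: a=1 ⇒ p=449, q=24
→ (449, 24).  Check: 449²=201601, 350·24²=201600, difference 1.
(x_2, y_2) = (449·449 + 350·24·24, 449·24 + 24·449) = (403201, 21552)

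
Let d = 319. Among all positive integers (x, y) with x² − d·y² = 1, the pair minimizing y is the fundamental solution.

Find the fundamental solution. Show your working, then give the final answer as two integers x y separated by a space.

12901780 722361

[17; 1,6,5,1,4,…,6,1,34] for √319; ℓ=14 ⇒ convergent index 13
k=0  a_k=17  p_k/q_k = 17/1
k=1  a_k=1  p_k/q_k = 18/1
…
k=3  a_k=5  p_k/q_k = 643/36
k=4  a_k=1  p_k/q_k = 768/43
…
k=7  a_k=1  p_k/q_k = 15628/875
k=8  a_k=3  p_k/q_k = 58797/3292
k=9  a_k=4  p_k/q_k = 250816/14043
k=10  a_k=1  p_k/q_k = 309613/17335
…
k=12  a_k=6  p_k/q_k = 11102899/621643
k=13  a_k=1  p_k/q_k = 12901780/722361
fundamental: x₁=12901780, y₁=722361  (since 166455927168400 − 319·521805414321 = 1)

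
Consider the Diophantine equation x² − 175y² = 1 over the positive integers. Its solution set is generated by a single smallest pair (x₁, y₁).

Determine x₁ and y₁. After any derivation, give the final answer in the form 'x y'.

[13; 4,2,1,2,4,26] for √175; ℓ=6 ⇒ convergent index 5
i=0: a=13 ⇒ p=13, q=1
…
i=4: a=2 ⇒ p=463, q=35
i=5: a=4 ⇒ p=2024, q=153
fundamental: x₁=2024, y₁=153  (since 4096576 − 175·23409 = 1)

2024 153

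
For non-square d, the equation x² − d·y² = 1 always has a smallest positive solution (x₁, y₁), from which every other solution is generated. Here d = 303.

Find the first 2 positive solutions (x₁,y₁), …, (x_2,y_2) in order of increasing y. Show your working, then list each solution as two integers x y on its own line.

√303 = [17; 2,2,5,2,2,34, …], period ℓ=6 (even) → k=5
a_0=17:  p_0=17·1+0=17,  q_0=17·0+1=1
a_1=2:  p_1=2·17+1=35,  q_1=2·1+0=2
a_2=2:  p_2=2·35+17=87,  q_2=2·2+1=5
a_3=5:  p_3=5·87+35=470,  q_3=5·5+2=27
a_4=2:  p_4=2·470+87=1027,  q_4=2·27+5=59
a_5=2:  p_5=2·1027+470=2524,  q_5=2·59+27=145
→ (2524, 145).  Check: 2524²=6370576, 303·145²=6370575, difference 1.
(2524+145√303)^2 = 12741151 + 731960√303

2524 145
12741151 731960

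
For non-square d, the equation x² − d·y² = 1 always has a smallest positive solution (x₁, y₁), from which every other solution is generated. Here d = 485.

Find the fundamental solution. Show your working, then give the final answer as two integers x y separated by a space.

969 44

d=485: √d = [22; 44] (ℓ=1, odd), read p_1/q_1
k=0  a_k=22  p_k/q_k = 22/1
k=1  a_k=44  p_k/q_k = 969/44
(x₁, y₁) = (969, 44);  969² − 485·44² = 1 ✓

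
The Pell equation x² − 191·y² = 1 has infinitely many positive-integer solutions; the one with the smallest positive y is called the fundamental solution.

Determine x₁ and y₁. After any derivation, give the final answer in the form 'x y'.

8994000 650783

√191 → a₀=13, period (1,4,1,1,3,…,4,1,26); ℓ=16 even so k=15
a_0=13:  p_0=13·1+0=13,  q_0=13·0+1=1
a_1=1:  p_1=1·13+1=14,  q_1=1·1+0=1
a_2=4:  p_2=4·14+13=69,  q_2=4·1+1=5
…
a_4=1:  p_4=1·83+69=152,  q_4=1·6+5=11
a_5=3:  p_5=3·152+83=539,  q_5=3·11+6=39
a_6=2:  p_6=2·539+152=1230,  q_6=2·39+11=89
a_7=2:  p_7=2·1230+539=2999,  q_7=2·89+39=217
a_8=13:  p_8=13·2999+1230=40217,  q_8=13·217+89=2910
…
a_10=2:  p_10=2·83433+40217=207083,  q_10=2·6037+2910=14984
a_11=3:  p_11=3·207083+83433=704682,  q_11=3·14984+6037=50989
a_12=1:  p_12=1·704682+207083=911765,  q_12=1·50989+14984=65973
a_13=1:  p_13=1·911765+704682=1616447,  q_13=1·65973+50989=116962
a_14=4:  p_14=4·1616447+911765=7377553,  q_14=4·116962+65973=533821
a_15=1:  p_15=1·7377553+1616447=8994000,  q_15=1·533821+116962=650783
fundamental: x₁=8994000, y₁=650783  (since 80892036000000 − 191·423518513089 = 1)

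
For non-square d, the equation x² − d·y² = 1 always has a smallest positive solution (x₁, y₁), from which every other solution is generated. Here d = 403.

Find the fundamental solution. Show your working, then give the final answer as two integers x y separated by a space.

[20; 13,2,1,3,1,3,1,2,13,40] for √403; ℓ=10 ⇒ convergent index 9
k=0  a_k=20  p_k/q_k = 20/1
k=1  a_k=13  p_k/q_k = 261/13
…
k=4  a_k=3  p_k/q_k = 2951/147
…
k=6  a_k=3  p_k/q_k = 14213/708
…
k=8  a_k=2  p_k/q_k = 50147/2498
k=9  a_k=13  p_k/q_k = 669878/33369
fundamental: x₁=669878, y₁=33369  (since 448736534884 − 403·1113490161 = 1)

669878 33369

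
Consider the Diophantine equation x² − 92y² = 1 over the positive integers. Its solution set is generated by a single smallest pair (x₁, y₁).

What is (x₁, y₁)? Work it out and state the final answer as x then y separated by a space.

1151 120

d=92: √d = [9; 1,1,2,4,2,1,1,18] (ℓ=8, even), read p_7/q_7
step 0: (9, 1)  from 9·(1,0) + (0,1)
step 1: (10, 1)  from 1·(9,1) + (1,0)
step 2: (19, 2)  from 1·(10,1) + (9,1)
step 3: (48, 5)  from 2·(19,2) + (10,1)
…
step 5: (470, 49)  from 2·(211,22) + (48,5)
step 6: (681, 71)  from 1·(470,49) + (211,22)
step 7: (1151, 120)  from 1·(681,71) + (470,49)
fundamental: x₁=1151, y₁=120  (since 1324801 − 92·14400 = 1)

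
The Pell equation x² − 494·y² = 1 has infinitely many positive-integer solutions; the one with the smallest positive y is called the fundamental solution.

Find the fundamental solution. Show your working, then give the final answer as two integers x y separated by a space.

73035 3286

d=494: √d = [22; 4,2,2,1,2,1,2,2,4,44] (ℓ=10, even), read p_9/q_9
step 0: (22, 1)  from 22·(1,0) + (0,1)
…
step 3: (489, 22)  from 2·(200,9) + (89,4)
…
step 7: (6979, 314)  from 2·(2556,115) + (1867,84)
step 8: (16514, 743)  from 2·(6979,314) + (2556,115)
step 9: (73035, 3286)  from 4·(16514,743) + (6979,314)
(x₁, y₁) = (73035, 3286);  73035² − 494·3286² = 1 ✓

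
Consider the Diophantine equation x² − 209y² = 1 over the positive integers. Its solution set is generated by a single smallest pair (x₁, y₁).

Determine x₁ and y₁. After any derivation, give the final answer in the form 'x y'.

46551 3220

√209 = [14; 2,5,3,2,3,5,2,28, …], period ℓ=8 (even) → k=7
a_0=14:  p_0=14·1+0=14,  q_0=14·0+1=1
a_1=2:  p_1=2·14+1=29,  q_1=2·1+0=2
a_2=5:  p_2=5·29+14=159,  q_2=5·2+1=11
…
a_4=2:  p_4=2·506+159=1171,  q_4=2·35+11=81
a_5=3:  p_5=3·1171+506=4019,  q_5=3·81+35=278
a_6=5:  p_6=5·4019+1171=21266,  q_6=5·278+81=1471
a_7=2:  p_7=2·21266+4019=46551,  q_7=2·1471+278=3220
(x₁, y₁) = (46551, 3220);  46551² − 209·3220² = 1 ✓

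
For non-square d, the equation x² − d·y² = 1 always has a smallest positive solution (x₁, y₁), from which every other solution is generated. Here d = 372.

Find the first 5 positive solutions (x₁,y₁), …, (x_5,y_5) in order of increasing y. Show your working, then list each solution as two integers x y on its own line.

d=372: √d = [19; 3,2,12,2,3,38] (ℓ=6, even), read p_5/q_5
step 0: (19, 1)  from 19·(1,0) + (0,1)
step 1: (58, 3)  from 3·(19,1) + (1,0)
…
step 3: (1678, 87)  from 12·(135,7) + (58,3)
step 4: (3491, 181)  from 2·(1678,87) + (135,7)
step 5: (12151, 630)  from 3·(3491,181) + (1678,87)
(x₁, y₁) = (12151, 630);  12151² − 372·630² = 1 ✓
n=2: (12151,630)∘(12151,630) = (12151·12151+372·630·630, 12151·630+630·12151) = (295293601,15310260)
n=3: (295293601,15310260)∘(12151,630) = (12151·295293601+372·630·15310260, 12151·15310260+630·295293601) = (7176225079351,372069937890)
n=4: (7176225079351,372069937890)∘(12151,630) = (12151·7176225079351+372·630·372069937890, 12151·372069937890+630·7176225079351) = (174396621583094401,9042043615292520)
n=5: (174396621583094401,9042043615292520)∘(12151,630) = (12151·174396621583094401+372·630·9042043615292520, 12151·9042043615292520+630·174396621583094401) = (4238186690536135053751,219739743566768883150)

12151 630
295293601 15310260
7176225079351 372069937890
174396621583094401 9042043615292520
4238186690536135053751 219739743566768883150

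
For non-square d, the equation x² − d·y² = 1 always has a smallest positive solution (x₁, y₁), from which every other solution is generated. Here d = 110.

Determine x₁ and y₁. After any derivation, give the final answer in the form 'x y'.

21 2

d=110: √d = [10; 2,20] (ℓ=2, even), read p_1/q_1
a_0=10:  p_0=10·1+0=10,  q_0=10·0+1=1
a_1=2:  p_1=2·10+1=21,  q_1=2·1+0=2
→ (21, 2).  Check: 21²=441, 110·2²=440, difference 1.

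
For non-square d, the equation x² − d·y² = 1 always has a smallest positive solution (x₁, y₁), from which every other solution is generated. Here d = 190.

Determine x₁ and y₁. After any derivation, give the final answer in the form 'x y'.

[13; 1,3,1,1,1,…,3,1,26] for √190; ℓ=14 ⇒ convergent index 13
i=0: a=13 ⇒ p=13, q=1
…
i=2: a=3 ⇒ p=55, q=4
i=3: a=1 ⇒ p=69, q=5
…
i=5: a=1 ⇒ p=193, q=14
…
i=7: a=2 ⇒ p=1213, q=88
i=8: a=2 ⇒ p=2936, q=213
i=9: a=1 ⇒ p=4149, q=301
…
i=12: a=3 ⇒ p=40787, q=2959
i=13: a=1 ⇒ p=52021, q=3774
(x₁, y₁) = (52021, 3774);  52021² − 190·3774² = 1 ✓

52021 3774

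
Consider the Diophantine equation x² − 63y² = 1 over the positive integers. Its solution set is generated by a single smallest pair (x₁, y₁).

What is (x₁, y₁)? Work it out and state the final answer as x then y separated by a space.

8 1

[7; 1,14] for √63; ℓ=2 ⇒ convergent index 1
i=0: a=7 ⇒ p=7, q=1
i=1: a=1 ⇒ p=8, q=1
→ (8, 1).  Check: 8²=64, 63·1²=63, difference 1.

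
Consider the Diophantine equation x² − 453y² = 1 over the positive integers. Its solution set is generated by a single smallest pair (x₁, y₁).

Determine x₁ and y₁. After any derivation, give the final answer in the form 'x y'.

1653751 77700

√453 → a₀=21, period (3,1,1,10,14,10,1,1,3,42); ℓ=10 even so k=9
step 0: (21, 1)  from 21·(1,0) + (0,1)
…
step 3: (149, 7)  from 1·(85,4) + (64,3)
…
step 5: (22199, 1043)  from 14·(1575,74) + (149,7)
…
step 8: (469329, 22051)  from 1·(245764,11547) + (223565,10504)
step 9: (1653751, 77700)  from 3·(469329,22051) + (245764,11547)
fundamental: x₁=1653751, y₁=77700  (since 2734892370001 − 453·6037290000 = 1)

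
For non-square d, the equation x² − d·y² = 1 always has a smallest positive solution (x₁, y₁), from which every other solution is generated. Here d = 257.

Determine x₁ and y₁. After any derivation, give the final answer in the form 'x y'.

513 32

√257 = [16; 32, …], period ℓ=1 (odd) → k=1
i=0: a=16 ⇒ p=16, q=1
i=1: a=32 ⇒ p=513, q=32
→ (513, 32).  Check: 513²=263169, 257·32²=263168, difference 1.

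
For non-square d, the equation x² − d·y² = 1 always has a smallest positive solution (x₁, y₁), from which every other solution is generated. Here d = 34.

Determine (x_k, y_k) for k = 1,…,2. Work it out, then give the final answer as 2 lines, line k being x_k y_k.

35 6
2449 420

√34 = [5; 1,4,1,10, …], period ℓ=4 (even) → k=3
k=0  a_k=5  p_k/q_k = 5/1
k=1  a_k=1  p_k/q_k = 6/1
k=2  a_k=4  p_k/q_k = 29/5
k=3  a_k=1  p_k/q_k = 35/6
fundamental: x₁=35, y₁=6  (since 1225 − 34·36 = 1)
(x_2, y_2) = (35·35 + 34·6·6, 35·6 + 6·35) = (2449, 420)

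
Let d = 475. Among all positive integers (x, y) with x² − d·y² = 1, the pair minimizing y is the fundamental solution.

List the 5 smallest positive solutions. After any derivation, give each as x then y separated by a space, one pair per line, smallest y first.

57799 2652
6681448801 306565896
772362118440199 35438404443156
89283516160768675201 4096608676513381392
10320995900380175197444999 473559769752155457709260

d=475: √d = [21; 1,3,1,6,2,6,1,3,1,42] (ℓ=10, even), read p_9/q_9
i=0: a=21 ⇒ p=21, q=1
…
i=2: a=3 ⇒ p=87, q=4
i=3: a=1 ⇒ p=109, q=5
i=4: a=6 ⇒ p=741, q=34
i=5: a=2 ⇒ p=1591, q=73
i=6: a=6 ⇒ p=10287, q=472
…
i=8: a=3 ⇒ p=45921, q=2107
i=9: a=1 ⇒ p=57799, q=2652
→ (57799, 2652).  Check: 57799²=3340724401, 475·2652²=3340724400, difference 1.
n=2: (57799,2652)∘(57799,2652) = (57799·57799+475·2652·2652, 57799·2652+2652·57799) = (6681448801,306565896)
n=3: (6681448801,306565896)∘(57799,2652) = (57799·6681448801+475·2652·306565896, 57799·306565896+2652·6681448801) = (772362118440199,35438404443156)
n=4: (772362118440199,35438404443156)∘(57799,2652) = (57799·772362118440199+475·2652·35438404443156, 57799·35438404443156+2652·772362118440199) = (89283516160768675201,4096608676513381392)
n=5: (89283516160768675201,4096608676513381392)∘(57799,2652) = (57799·89283516160768675201+475·2652·4096608676513381392, 57799·4096608676513381392+2652·89283516160768675201) = (10320995900380175197444999,473559769752155457709260)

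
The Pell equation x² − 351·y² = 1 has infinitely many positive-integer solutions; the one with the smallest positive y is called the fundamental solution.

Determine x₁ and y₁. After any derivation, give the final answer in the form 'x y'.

√351 → a₀=18, period (1,2,1,3,2,2,2,3,1,2,1,36); ℓ=12 even so k=11
i=0: a=18 ⇒ p=18, q=1
…
i=6: a=2 ⇒ p=1555, q=83
…
i=9: a=1 ⇒ p=16543, q=883
i=10: a=2 ⇒ p=45882, q=2449
i=11: a=1 ⇒ p=62425, q=3332
(x₁, y₁) = (62425, 3332);  62425² − 351·3332² = 1 ✓

62425 3332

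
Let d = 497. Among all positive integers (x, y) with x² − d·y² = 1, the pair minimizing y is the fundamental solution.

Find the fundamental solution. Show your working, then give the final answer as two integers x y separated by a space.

1201887 53912

√497 = [22; 3,2,2,5,6,5,2,2,3,44, …], period ℓ=10 (even) → k=9
k=0  a_k=22  p_k/q_k = 22/1
k=1  a_k=3  p_k/q_k = 67/3
k=2  a_k=2  p_k/q_k = 156/7
…
k=4  a_k=5  p_k/q_k = 2051/92
k=5  a_k=6  p_k/q_k = 12685/569
k=6  a_k=5  p_k/q_k = 65476/2937
k=7  a_k=2  p_k/q_k = 143637/6443
k=8  a_k=2  p_k/q_k = 352750/15823
k=9  a_k=3  p_k/q_k = 1201887/53912
(x₁, y₁) = (1201887, 53912);  1201887² − 497·53912² = 1 ✓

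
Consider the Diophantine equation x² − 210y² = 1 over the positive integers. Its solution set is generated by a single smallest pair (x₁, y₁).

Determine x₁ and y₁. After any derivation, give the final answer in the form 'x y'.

29 2

[14; 2,28] for √210; ℓ=2 ⇒ convergent index 1
i=0: a=14 ⇒ p=14, q=1
i=1: a=2 ⇒ p=29, q=2
(x₁, y₁) = (29, 2);  29² − 210·2² = 1 ✓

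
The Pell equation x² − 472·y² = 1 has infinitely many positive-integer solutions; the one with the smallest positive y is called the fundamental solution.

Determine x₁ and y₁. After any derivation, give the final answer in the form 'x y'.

[21; 1,2,1,1,1,…,2,1,42] for √472; ℓ=14 ⇒ convergent index 13
k=0  a_k=21  p_k/q_k = 21/1
…
k=2  a_k=2  p_k/q_k = 65/3
…
k=4  a_k=1  p_k/q_k = 152/7
k=5  a_k=1  p_k/q_k = 239/11
k=6  a_k=4  p_k/q_k = 1108/51
k=7  a_k=5  p_k/q_k = 5779/266
…
k=9  a_k=1  p_k/q_k = 30003/1381
k=10  a_k=1  p_k/q_k = 54227/2496
k=11  a_k=1  p_k/q_k = 84230/3877
k=12  a_k=2  p_k/q_k = 222687/10250
k=13  a_k=1  p_k/q_k = 306917/14127
(x₁, y₁) = (306917, 14127);  306917² − 472·14127² = 1 ✓

306917 14127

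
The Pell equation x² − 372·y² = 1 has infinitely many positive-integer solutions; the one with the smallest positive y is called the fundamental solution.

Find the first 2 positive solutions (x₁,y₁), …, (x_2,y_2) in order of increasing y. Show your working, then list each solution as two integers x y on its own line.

d=372: √d = [19; 3,2,12,2,3,38] (ℓ=6, even), read p_5/q_5
a_0=19:  p_0=19·1+0=19,  q_0=19·0+1=1
…
a_4=2:  p_4=2·1678+135=3491,  q_4=2·87+7=181
a_5=3:  p_5=3·3491+1678=12151,  q_5=3·181+87=630
fundamental: x₁=12151, y₁=630  (since 147646801 − 372·396900 = 1)
n=2: (12151,630)∘(12151,630) = (12151·12151+372·630·630, 12151·630+630·12151) = (295293601,15310260)

12151 630
295293601 15310260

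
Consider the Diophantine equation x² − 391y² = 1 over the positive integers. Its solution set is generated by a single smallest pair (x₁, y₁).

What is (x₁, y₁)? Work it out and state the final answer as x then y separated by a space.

√391 = [19; 1,3,2,2,1,…,3,1,38, …], period ℓ=16 (even) → k=15
k=0  a_k=19  p_k/q_k = 19/1
…
k=2  a_k=3  p_k/q_k = 79/4
…
k=8  a_k=19  p_k/q_k = 52519/2656
…
k=10  a_k=1  p_k/q_k = 160266/8105
k=11  a_k=1  p_k/q_k = 268013/13554
…
k=14  a_k=3  p_k/q_k = 5678083/287153
k=15  a_k=1  p_k/q_k = 7338680/371133
→ (7338680, 371133).  Check: 7338680²=53856224142400, 391·371133²=53856224142399, difference 1.

7338680 371133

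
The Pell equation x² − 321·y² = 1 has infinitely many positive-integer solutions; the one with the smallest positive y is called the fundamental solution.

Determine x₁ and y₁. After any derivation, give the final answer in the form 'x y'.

√321 = [17; 1,10,1,34, …], period ℓ=4 (even) → k=3
k=0  a_k=17  p_k/q_k = 17/1
k=1  a_k=1  p_k/q_k = 18/1
k=2  a_k=10  p_k/q_k = 197/11
k=3  a_k=1  p_k/q_k = 215/12
fundamental: x₁=215, y₁=12  (since 46225 − 321·144 = 1)

215 12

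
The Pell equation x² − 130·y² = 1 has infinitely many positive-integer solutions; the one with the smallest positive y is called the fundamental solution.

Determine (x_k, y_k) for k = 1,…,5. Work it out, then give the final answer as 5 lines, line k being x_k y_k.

6499 570
84474001 7408860
1097993058499 96300361710
14271713689896001 1251712094097720
185503733443275162499 16269753702781802850

[11; 2,2,22] for √130; ℓ=3 ⇒ convergent index 5
a_0=11:  p_0=11·1+0=11,  q_0=11·0+1=1
a_1=2:  p_1=2·11+1=23,  q_1=2·1+0=2
a_2=2:  p_2=2·23+11=57,  q_2=2·2+1=5
a_3=22:  p_3=22·57+23=1277,  q_3=22·5+2=112
a_4=2:  p_4=2·1277+57=2611,  q_4=2·112+5=229
a_5=2:  p_5=2·2611+1277=6499,  q_5=2·229+112=570
→ (6499, 570).  Check: 6499²=42237001, 130·570²=42237000, difference 1.
(x_2, y_2) = (6499·6499 + 130·570·570, 6499·570 + 570·6499) = (84474001, 7408860)
(x_3, y_3) = (6499·84474001 + 130·570·7408860, 6499·7408860 + 570·84474001) = (1097993058499, 96300361710)
(x_4, y_4) = (6499·1097993058499 + 130·570·96300361710, 6499·96300361710 + 570·1097993058499) = (14271713689896001, 1251712094097720)
(x_5, y_5) = (6499·14271713689896001 + 130·570·1251712094097720, 6499·1251712094097720 + 570·14271713689896001) = (185503733443275162499, 16269753702781802850)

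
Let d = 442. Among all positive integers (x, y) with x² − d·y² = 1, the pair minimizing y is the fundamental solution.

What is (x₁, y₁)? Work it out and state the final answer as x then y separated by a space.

883 42

d=442: √d = [21; 42] (ℓ=1, odd), read p_1/q_1
a_0=21:  p_0=21·1+0=21,  q_0=21·0+1=1
a_1=42:  p_1=42·21+1=883,  q_1=42·1+0=42
→ (883, 42).  Check: 883²=779689, 442·42²=779688, difference 1.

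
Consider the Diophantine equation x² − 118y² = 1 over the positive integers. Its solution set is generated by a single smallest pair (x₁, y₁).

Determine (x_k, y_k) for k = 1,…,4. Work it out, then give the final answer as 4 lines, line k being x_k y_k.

√118 = [10; 1,6,3,2,10,2,3,6,1,20, …], period ℓ=10 (even) → k=9
a_0=10:  p_0=10·1+0=10,  q_0=10·0+1=1
…
a_2=6:  p_2=6·11+10=76,  q_2=6·1+1=7
a_3=3:  p_3=3·76+11=239,  q_3=3·7+1=22
…
a_8=6:  p_8=6·42115+12112=264802,  q_8=6·3877+1115=24377
a_9=1:  p_9=1·264802+42115=306917,  q_9=1·24377+3877=28254
(x₁, y₁) = (306917, 28254);  306917² − 118·28254² = 1 ✓
k=2:  x_2 = 306917·306917+118·28254·28254 = 188396089777,  y_2 = 306917·28254+28254·306917 = 17343265836
k=3:  x_3 = 306917·188396089777+118·28254·17343265836 = 115643925371868101,  y_3 = 306917·17343265836+28254·188396089777 = 10645886241146970
k=4:  x_4 = 306917·115643925371868101+118·28254·10645886241146970 = 70986173286526887819457,  y_4 = 306917·10645886241146970+28254·115643925371868101 = 6534806934930865917144

306917 28254
188396089777 17343265836
115643925371868101 10645886241146970
70986173286526887819457 6534806934930865917144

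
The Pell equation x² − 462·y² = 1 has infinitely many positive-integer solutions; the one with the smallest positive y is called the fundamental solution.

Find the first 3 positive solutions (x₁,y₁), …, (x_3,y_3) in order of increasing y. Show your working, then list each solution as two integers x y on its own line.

d=462: √d = [21; 2,42] (ℓ=2, even), read p_1/q_1
k=0  a_k=21  p_k/q_k = 21/1
k=1  a_k=2  p_k/q_k = 43/2
→ (43, 2).  Check: 43²=1849, 462·2²=1848, difference 1.
n=2: (43,2)∘(43,2) = (43·43+462·2·2, 43·2+2·43) = (3697,172)
n=3: (3697,172)∘(43,2) = (43·3697+462·2·172, 43·172+2·3697) = (317899,14790)

43 2
3697 172
317899 14790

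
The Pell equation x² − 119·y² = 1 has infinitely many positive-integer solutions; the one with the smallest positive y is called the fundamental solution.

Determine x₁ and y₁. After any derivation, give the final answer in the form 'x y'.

[10; 1,9,1,20] for √119; ℓ=4 ⇒ convergent index 3
i=0: a=10 ⇒ p=10, q=1
i=1: a=1 ⇒ p=11, q=1
i=2: a=9 ⇒ p=109, q=10
i=3: a=1 ⇒ p=120, q=11
fundamental: x₁=120, y₁=11  (since 14400 − 119·121 = 1)

120 11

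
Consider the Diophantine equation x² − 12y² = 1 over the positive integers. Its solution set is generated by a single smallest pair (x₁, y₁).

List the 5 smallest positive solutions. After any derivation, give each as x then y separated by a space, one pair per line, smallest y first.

[3; 2,6] for √12; ℓ=2 ⇒ convergent index 1
k=0  a_k=3  p_k/q_k = 3/1
k=1  a_k=2  p_k/q_k = 7/2
→ (7, 2).  Check: 7²=49, 12·2²=48, difference 1.
(x_2, y_2) = (7·7 + 12·2·2, 7·2 + 2·7) = (97, 28)
(x_3, y_3) = (7·97 + 12·2·28, 7·28 + 2·97) = (1351, 390)
(x_4, y_4) = (7·1351 + 12·2·390, 7·390 + 2·1351) = (18817, 5432)
(x_5, y_5) = (7·18817 + 12·2·5432, 7·5432 + 2·18817) = (262087, 75658)

7 2
97 28
1351 390
18817 5432
262087 75658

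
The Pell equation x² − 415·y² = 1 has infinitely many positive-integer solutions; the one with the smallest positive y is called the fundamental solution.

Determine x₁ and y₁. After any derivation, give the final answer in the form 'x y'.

√415 = [20; 2,1,2,4,6,…,1,2,40, …], period ℓ=16 (even) → k=15
k=0  a_k=20  p_k/q_k = 20/1
k=1  a_k=2  p_k/q_k = 41/2
…
k=3  a_k=2  p_k/q_k = 163/8
…
k=5  a_k=6  p_k/q_k = 4441/218
k=6  a_k=1  p_k/q_k = 5154/253
k=7  a_k=1  p_k/q_k = 9595/471
…
k=10  a_k=1  p_k/q_k = 77473/3803
…
k=13  a_k=2  p_k/q_k = 4730294/232201
k=14  a_k=1  p_k/q_k = 6841255/335824
k=15  a_k=2  p_k/q_k = 18412804/903849
→ (18412804, 903849).  Check: 18412804²=339031351142416, 415·903849²=339031351142415, difference 1.

18412804 903849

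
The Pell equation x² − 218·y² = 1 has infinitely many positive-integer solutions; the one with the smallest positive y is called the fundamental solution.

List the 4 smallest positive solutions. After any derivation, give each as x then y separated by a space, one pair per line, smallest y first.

126003 8534
31753512017 2150619204
8002075549230099 541968943114690
2016571050827526816577 136579425476409948936

√218 → a₀=14, period (1,3,3,1,28); ℓ=5 odd so k=9
k=0  a_k=14  p_k/q_k = 14/1
k=1  a_k=1  p_k/q_k = 15/1
k=2  a_k=3  p_k/q_k = 59/4
…
k=5  a_k=28  p_k/q_k = 7220/489
k=6  a_k=1  p_k/q_k = 7471/506
…
k=8  a_k=3  p_k/q_k = 96370/6527
k=9  a_k=1  p_k/q_k = 126003/8534
→ (126003, 8534).  Check: 126003²=15876756009, 218·8534²=15876756008, difference 1.
(x_2, y_2) = (126003·126003 + 218·8534·8534, 126003·8534 + 8534·126003) = (31753512017, 2150619204)
(x_3, y_3) = (126003·31753512017 + 218·8534·2150619204, 126003·2150619204 + 8534·31753512017) = (8002075549230099, 541968943114690)
(x_4, y_4) = (126003·8002075549230099 + 218·8534·541968943114690, 126003·541968943114690 + 8534·8002075549230099) = (2016571050827526816577, 136579425476409948936)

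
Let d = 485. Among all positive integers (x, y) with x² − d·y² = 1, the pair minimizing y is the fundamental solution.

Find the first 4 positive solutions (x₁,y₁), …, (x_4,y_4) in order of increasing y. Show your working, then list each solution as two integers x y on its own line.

969 44
1877921 85272
3639409929 165257092
7053174564481 320268159024

√485 → a₀=22, period (44); ℓ=1 odd so k=1
k=0  a_k=22  p_k/q_k = 22/1
k=1  a_k=44  p_k/q_k = 969/44
fundamental: x₁=969, y₁=44  (since 938961 − 485·1936 = 1)
(x_2, y_2) = (969·969 + 485·44·44, 969·44 + 44·969) = (1877921, 85272)
(x_3, y_3) = (969·1877921 + 485·44·85272, 969·85272 + 44·1877921) = (3639409929, 165257092)
(x_4, y_4) = (969·3639409929 + 485·44·165257092, 969·165257092 + 44·3639409929) = (7053174564481, 320268159024)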